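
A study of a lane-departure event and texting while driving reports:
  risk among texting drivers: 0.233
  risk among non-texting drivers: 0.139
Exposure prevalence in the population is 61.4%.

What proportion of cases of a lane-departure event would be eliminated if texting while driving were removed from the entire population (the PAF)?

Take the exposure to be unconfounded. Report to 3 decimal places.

Let p₁ = 0.233, p₀ = 0.139.
Overall risk P(Y=1) = π·p₁ + (1−π)·p₀ = 0.614×0.233 + 0.386×0.139 = 0.19672.
Under exogeneity, PAF = [P(Y=1) − p₀] / P(Y=1).
PAF = (0.19672 − 0.139) / 0.19672 ≈ 0.2934

PAF ≈ 0.293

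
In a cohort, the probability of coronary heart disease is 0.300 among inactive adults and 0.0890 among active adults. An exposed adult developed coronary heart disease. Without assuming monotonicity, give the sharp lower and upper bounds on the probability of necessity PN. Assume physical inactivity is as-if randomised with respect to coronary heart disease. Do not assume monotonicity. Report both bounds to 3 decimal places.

Let p₁ = 0.3, p₀ = 0.089.
Under exogeneity alone the bounds on PN are max{0,(p₁−p₀)/p₁} ≤ PN ≤ min{1,(1−p₀)/p₁}.
  lower = (p₁ − p₀)/p₁ = 0.211 / 0.3 ≈ 0.7033
  upper = min{1, (1 − p₀)/p₁} = 0.911 / 0.3 ≈ 3.0367 → capped at 1

0.703 ≤ PN ≤ 1.000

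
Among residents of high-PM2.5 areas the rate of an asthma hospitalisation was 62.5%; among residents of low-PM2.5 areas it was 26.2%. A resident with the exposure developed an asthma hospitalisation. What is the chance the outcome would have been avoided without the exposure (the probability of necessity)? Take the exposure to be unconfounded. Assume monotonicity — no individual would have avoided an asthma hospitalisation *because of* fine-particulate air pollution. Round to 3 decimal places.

PN ≈ 0.581

p₁ = 0.625, p₀ = 0.262.
Under exogeneity and monotonicity, PN = (p₁ − p₀) / p₁.
PN = (0.625 − 0.262) / 0.625 = 0.363 / 0.625 ≈ 0.5808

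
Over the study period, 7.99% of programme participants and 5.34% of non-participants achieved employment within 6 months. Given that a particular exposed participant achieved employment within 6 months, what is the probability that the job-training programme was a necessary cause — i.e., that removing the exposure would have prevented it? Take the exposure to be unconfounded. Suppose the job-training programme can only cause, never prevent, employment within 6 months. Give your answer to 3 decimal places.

p₁ = 0.0799, p₀ = 0.0534.
Under exogeneity and monotonicity, PN = (p₁ − p₀) / p₁.
PN = (0.0799 − 0.0534) / 0.0799 = 0.0265 / 0.0799 ≈ 0.3317

PN ≈ 0.332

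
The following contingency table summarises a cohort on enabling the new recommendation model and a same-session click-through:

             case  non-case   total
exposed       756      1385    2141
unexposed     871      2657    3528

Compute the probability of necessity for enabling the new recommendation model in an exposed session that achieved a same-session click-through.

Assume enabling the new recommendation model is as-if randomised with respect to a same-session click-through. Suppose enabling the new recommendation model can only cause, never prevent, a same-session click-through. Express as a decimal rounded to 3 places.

p₁ = P(outcome | exposed) = 756/2141 = 0.35311
p₀ = P(outcome | unexposed) = 871/3528 = 0.24688
Under exogeneity and monotonicity, PN = (p₁ − p₀)/p₁.
PN = (0.35311 − 0.24688) / 0.35311 ≈ 0.3008

PN ≈ 0.301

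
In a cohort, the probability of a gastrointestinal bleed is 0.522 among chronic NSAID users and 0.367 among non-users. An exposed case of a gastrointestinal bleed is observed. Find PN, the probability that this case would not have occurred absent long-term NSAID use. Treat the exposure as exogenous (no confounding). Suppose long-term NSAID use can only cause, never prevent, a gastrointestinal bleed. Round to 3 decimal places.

Let p₁ = 0.522, p₀ = 0.367.
Under exogeneity and monotonicity, PN = (p₁ − p₀) / p₁.
PN = (0.522 − 0.367) / 0.522 = 0.155 / 0.522 ≈ 0.2969

PN ≈ 0.297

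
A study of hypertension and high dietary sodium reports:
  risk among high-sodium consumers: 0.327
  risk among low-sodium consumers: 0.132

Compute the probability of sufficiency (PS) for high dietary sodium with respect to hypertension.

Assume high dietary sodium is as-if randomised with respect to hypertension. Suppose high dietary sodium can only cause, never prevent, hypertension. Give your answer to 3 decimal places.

Let p₁ = 0.327, p₀ = 0.132.
Under exogeneity and monotonicity, PS = (p₁ − p₀) / (1 − p₀).
PS = (0.327 − 0.132) / (1 − 0.132) = 0.195 / 0.868 ≈ 0.2247

PS ≈ 0.225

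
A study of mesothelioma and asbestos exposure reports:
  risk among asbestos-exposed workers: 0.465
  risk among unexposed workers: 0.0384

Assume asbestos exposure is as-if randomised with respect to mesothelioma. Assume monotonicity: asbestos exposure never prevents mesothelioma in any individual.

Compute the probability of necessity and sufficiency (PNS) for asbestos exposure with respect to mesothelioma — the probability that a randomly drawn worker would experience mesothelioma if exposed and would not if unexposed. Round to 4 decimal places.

PNS ≈ 0.4266

Let p₁ = 0.465, p₀ = 0.0384.
Under exogeneity and monotonicity, PNS = p₁ − p₀.
PNS = 0.465 − 0.0384 = 0.4266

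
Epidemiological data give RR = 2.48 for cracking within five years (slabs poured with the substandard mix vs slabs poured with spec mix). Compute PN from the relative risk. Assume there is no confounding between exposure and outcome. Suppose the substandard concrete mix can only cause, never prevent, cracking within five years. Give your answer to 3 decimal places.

PN ≈ 0.597

Under exogeneity and monotonicity, PN = (RR − 1) / RR = 1 − 1/RR.
PN = (2.48 − 1) / 2.48 = 1.48 / 2.48 ≈ 0.5968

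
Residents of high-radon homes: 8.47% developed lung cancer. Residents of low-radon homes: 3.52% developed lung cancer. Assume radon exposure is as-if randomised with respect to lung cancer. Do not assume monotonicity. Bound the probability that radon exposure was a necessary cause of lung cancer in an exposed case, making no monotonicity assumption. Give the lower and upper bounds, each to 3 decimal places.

0.584 ≤ PN ≤ 1.000

p₁ = 0.0847, p₀ = 0.0352.
Under exogeneity alone the bounds on PN are max{0,(p₁−p₀)/p₁} ≤ PN ≤ min{1,(1−p₀)/p₁}.
  lower = (p₁ − p₀)/p₁ = 0.0495 / 0.0847 ≈ 0.5844
  upper = min{1, (1 − p₀)/p₁} = 0.9648 / 0.0847 ≈ 11.3908 → capped at 1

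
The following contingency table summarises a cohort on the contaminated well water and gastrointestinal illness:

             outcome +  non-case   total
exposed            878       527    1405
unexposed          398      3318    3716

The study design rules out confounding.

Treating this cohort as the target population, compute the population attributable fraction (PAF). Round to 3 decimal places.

p₁ = P(outcome | exposed) = 878/1405 = 0.62491
p₀ = P(outcome | unexposed) = 398/3716 = 0.1071
Exposure prevalence π = 1405/5121 = 0.27436; overall risk P(Y=1) = 0.24917.
Under exogeneity, PAF = [P(Y=1) − p₀]/P(Y=1).
PAF = (0.24917 − 0.1071) / 0.24917 ≈ 0.5702

PAF ≈ 0.570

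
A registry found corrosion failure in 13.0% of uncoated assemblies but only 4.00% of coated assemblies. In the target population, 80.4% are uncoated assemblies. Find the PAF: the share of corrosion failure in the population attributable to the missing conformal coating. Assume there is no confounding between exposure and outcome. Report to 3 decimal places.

PAF ≈ 0.644

p₁ = 0.13, p₀ = 0.04.
Overall risk P(Y=1) = π·p₁ + (1−π)·p₀ = 0.804×0.13 + 0.196×0.04 = 0.11236.
Under exogeneity, PAF = [P(Y=1) − p₀] / P(Y=1).
PAF = (0.11236 − 0.04) / 0.11236 ≈ 0.6440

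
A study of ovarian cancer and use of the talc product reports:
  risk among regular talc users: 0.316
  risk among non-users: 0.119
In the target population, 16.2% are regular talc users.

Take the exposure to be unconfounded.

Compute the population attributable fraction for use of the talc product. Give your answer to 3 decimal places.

Let p₁ = 0.316, p₀ = 0.119.
Overall risk P(Y=1) = π·p₁ + (1−π)·p₀ = 0.162×0.316 + 0.838×0.119 = 0.15091.
Under exogeneity, PAF = [P(Y=1) − p₀] / P(Y=1).
PAF = (0.15091 − 0.119) / 0.15091 ≈ 0.2115

PAF ≈ 0.211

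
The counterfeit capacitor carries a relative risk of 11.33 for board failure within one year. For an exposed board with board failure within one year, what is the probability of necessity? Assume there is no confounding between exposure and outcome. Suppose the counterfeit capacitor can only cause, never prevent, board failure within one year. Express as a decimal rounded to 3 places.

Under exogeneity and monotonicity, PN = (RR − 1) / RR = 1 − 1/RR.
PN = (11.33 − 1) / 11.33 = 10.33 / 11.33 ≈ 0.9117

PN ≈ 0.912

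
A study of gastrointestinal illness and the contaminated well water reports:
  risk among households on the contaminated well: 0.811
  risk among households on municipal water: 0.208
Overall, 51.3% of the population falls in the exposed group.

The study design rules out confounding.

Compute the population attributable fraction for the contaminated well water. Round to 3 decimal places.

Let p₁ = 0.811, p₀ = 0.208.
Overall risk P(Y=1) = π·p₁ + (1−π)·p₀ = 0.513×0.811 + 0.487×0.208 = 0.51734.
Under exogeneity, PAF = [P(Y=1) − p₀] / P(Y=1).
PAF = (0.51734 − 0.208) / 0.51734 ≈ 0.5979

PAF ≈ 0.598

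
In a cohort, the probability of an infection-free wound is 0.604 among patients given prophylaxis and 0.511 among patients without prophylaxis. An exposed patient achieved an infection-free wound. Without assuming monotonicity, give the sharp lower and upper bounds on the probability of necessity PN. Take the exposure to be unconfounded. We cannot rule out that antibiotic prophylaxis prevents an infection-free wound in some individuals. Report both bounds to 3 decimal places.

Let p₁ = 0.604, p₀ = 0.511.
Under exogeneity alone the bounds on PN are max{0,(p₁−p₀)/p₁} ≤ PN ≤ min{1,(1−p₀)/p₁}.
  lower = (p₁ − p₀)/p₁ = 0.093 / 0.604 ≈ 0.1540
  upper = min{1, (1 − p₀)/p₁} = 0.489 / 0.604 ≈ 0.8096

0.154 ≤ PN ≤ 0.810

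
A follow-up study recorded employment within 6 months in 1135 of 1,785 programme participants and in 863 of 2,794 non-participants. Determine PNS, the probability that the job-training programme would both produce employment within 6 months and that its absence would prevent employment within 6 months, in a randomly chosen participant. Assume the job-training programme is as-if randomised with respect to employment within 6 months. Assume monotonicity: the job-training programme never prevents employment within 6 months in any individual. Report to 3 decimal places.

p₁ = P(outcome | exposed) = 1135/1785 = 0.63585
p₀ = P(outcome | unexposed) = 863/2794 = 0.30888
Under exogeneity and monotonicity, PNS = p₁ − p₀.
PNS = 0.63585 − 0.30888 = 0.32698

PNS ≈ 0.327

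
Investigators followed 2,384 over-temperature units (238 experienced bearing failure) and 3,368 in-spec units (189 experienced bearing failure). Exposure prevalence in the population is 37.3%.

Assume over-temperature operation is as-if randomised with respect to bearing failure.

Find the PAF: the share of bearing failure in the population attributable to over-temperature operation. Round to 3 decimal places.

p₁ = P(outcome | exposed) = 238/2384 = 0.099832
p₀ = P(outcome | unexposed) = 189/3368 = 0.056116
Overall risk P(Y=1) = π·p₁ + (1−π)·p₀ = 0.373×0.099832 + 0.627×0.056116 = 0.072422.
Under exogeneity, PAF = [P(Y=1) − p₀] / P(Y=1).
PAF = (0.072422 − 0.056116) / 0.072422 ≈ 0.2252

PAF ≈ 0.225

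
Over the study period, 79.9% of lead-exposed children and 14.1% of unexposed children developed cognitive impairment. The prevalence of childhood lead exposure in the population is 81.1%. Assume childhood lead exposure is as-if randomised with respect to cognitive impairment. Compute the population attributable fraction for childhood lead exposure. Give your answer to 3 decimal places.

p₁ = 0.799, p₀ = 0.141.
Overall risk P(Y=1) = π·p₁ + (1−π)·p₀ = 0.811×0.799 + 0.189×0.141 = 0.67464.
Under exogeneity, PAF = [P(Y=1) − p₀] / P(Y=1).
PAF = (0.67464 − 0.141) / 0.67464 ≈ 0.7910

PAF ≈ 0.791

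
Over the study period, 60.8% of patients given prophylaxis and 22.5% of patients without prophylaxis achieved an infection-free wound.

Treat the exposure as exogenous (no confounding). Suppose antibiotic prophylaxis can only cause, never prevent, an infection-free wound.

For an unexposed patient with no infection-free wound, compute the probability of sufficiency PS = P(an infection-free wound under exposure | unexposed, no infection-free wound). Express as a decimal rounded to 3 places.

p₁ = 0.608, p₀ = 0.225.
Under exogeneity and monotonicity, PS = (p₁ − p₀) / (1 − p₀).
PS = (0.608 − 0.225) / (1 − 0.225) = 0.383 / 0.775 ≈ 0.4942

PS ≈ 0.494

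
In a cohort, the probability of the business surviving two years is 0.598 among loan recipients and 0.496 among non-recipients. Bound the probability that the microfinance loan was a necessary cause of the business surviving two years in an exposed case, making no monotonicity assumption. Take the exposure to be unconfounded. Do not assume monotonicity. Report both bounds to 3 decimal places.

0.171 ≤ PN ≤ 0.843

Let p₁ = 0.598, p₀ = 0.496.
Under exogeneity alone the bounds on PN are max{0,(p₁−p₀)/p₁} ≤ PN ≤ min{1,(1−p₀)/p₁}.
  lower = (p₁ − p₀)/p₁ = 0.102 / 0.598 ≈ 0.1706
  upper = min{1, (1 − p₀)/p₁} = 0.504 / 0.598 ≈ 0.8428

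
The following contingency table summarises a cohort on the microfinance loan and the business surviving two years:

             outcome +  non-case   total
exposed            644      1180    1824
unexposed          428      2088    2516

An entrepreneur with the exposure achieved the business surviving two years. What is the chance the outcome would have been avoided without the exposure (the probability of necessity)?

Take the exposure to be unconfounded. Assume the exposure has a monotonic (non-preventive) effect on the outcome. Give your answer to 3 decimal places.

PN ≈ 0.518

p₁ = P(outcome | exposed) = 644/1824 = 0.35307
p₀ = P(outcome | unexposed) = 428/2516 = 0.17011
Under exogeneity and monotonicity, PN = (p₁ − p₀) / p₁.
PN = (0.35307 − 0.17011) / 0.35307 = 0.18296 / 0.35307 ≈ 0.5182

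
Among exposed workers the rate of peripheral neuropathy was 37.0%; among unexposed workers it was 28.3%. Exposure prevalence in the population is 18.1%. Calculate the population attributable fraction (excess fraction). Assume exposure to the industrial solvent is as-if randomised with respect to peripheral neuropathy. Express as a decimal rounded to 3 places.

p₁ = 0.37, p₀ = 0.283.
Overall risk P(Y=1) = π·p₁ + (1−π)·p₀ = 0.181×0.37 + 0.819×0.283 = 0.29875.
Under exogeneity, PAF = [P(Y=1) − p₀] / P(Y=1).
PAF = (0.29875 − 0.283) / 0.29875 ≈ 0.0527

PAF ≈ 0.053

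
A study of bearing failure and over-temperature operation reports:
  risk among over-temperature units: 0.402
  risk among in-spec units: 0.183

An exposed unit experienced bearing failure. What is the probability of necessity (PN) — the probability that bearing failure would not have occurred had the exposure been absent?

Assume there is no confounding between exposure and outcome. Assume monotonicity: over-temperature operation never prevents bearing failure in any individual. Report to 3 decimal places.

PN ≈ 0.545

Let p₁ = 0.402, p₀ = 0.183.
Under exogeneity and monotonicity, PN = (p₁ − p₀) / p₁.
PN = (0.402 − 0.183) / 0.402 = 0.219 / 0.402 ≈ 0.5448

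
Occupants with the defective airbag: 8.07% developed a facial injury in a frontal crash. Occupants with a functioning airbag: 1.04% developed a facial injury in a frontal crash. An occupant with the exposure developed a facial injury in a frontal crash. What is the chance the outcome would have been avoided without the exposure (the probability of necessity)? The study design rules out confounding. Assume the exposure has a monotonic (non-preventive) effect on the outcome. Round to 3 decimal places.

p₁ = 0.0807, p₀ = 0.0104.
Under exogeneity and monotonicity, PN = (p₁ − p₀) / p₁.
PN = (0.0807 − 0.0104) / 0.0807 = 0.0703 / 0.0807 ≈ 0.8711

PN ≈ 0.871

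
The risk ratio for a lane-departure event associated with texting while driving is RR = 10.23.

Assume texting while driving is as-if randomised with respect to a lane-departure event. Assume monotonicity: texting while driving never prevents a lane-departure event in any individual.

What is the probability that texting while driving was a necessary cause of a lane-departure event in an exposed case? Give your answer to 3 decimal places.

PN ≈ 0.902

Under exogeneity and monotonicity, PN = (RR − 1) / RR = 1 − 1/RR.
PN = (10.23 − 1) / 10.23 = 9.23 / 10.23 ≈ 0.9022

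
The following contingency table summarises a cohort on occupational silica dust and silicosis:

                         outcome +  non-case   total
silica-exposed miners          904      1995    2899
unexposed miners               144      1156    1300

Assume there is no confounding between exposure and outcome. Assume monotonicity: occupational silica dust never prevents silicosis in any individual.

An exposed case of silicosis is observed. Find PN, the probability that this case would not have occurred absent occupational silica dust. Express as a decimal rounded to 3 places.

PN ≈ 0.645

p₁ = P(outcome | exposed) = 904/2899 = 0.31183
p₀ = P(outcome | unexposed) = 144/1300 = 0.11077
Under exogeneity and monotonicity, PN = (p₁ − p₀)/p₁.
PN = (0.31183 − 0.11077) / 0.31183 ≈ 0.6448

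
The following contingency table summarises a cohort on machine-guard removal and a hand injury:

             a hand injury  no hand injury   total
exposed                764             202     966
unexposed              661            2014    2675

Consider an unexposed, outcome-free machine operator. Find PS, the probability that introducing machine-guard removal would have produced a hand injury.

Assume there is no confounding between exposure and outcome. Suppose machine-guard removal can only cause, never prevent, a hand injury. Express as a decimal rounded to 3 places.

PS ≈ 0.722

p₁ = P(outcome | exposed) = 764/966 = 0.79089
p₀ = P(outcome | unexposed) = 661/2675 = 0.2471
Under exogeneity and monotonicity, PS = (p₁ − p₀) / (1 − p₀).
PS = (0.79089 − 0.2471) / (1 − 0.2471) = 0.54379 / 0.7529 ≈ 0.7223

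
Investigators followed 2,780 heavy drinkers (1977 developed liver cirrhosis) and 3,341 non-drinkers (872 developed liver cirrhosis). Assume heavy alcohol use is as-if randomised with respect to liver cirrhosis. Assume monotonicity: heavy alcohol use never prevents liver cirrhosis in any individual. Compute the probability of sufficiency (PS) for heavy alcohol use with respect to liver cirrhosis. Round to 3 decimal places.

PS ≈ 0.609

p₁ = P(outcome | exposed) = 1977/2780 = 0.71115
p₀ = P(outcome | unexposed) = 872/3341 = 0.261
Under exogeneity and monotonicity, PS = (p₁ − p₀) / (1 − p₀).
PS = (0.71115 − 0.261) / (1 − 0.261) = 0.45015 / 0.739 ≈ 0.6091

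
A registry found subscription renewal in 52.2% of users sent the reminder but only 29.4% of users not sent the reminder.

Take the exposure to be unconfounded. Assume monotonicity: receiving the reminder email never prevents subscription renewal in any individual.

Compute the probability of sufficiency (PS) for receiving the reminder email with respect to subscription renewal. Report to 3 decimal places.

PS ≈ 0.323

p₁ = 0.522, p₀ = 0.294.
Under exogeneity and monotonicity, PS = (p₁ − p₀) / (1 − p₀).
PS = (0.522 − 0.294) / (1 − 0.294) = 0.228 / 0.706 ≈ 0.3229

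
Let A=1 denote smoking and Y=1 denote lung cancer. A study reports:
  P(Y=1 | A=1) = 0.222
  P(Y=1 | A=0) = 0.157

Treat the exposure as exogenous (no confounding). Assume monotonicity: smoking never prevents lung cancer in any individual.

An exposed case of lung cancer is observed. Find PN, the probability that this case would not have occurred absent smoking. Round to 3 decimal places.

PN ≈ 0.293

Let p₁ = 0.222, p₀ = 0.157.
Under exogeneity and monotonicity, PN = (p₁ − p₀) / p₁.
PN = (0.222 − 0.157) / 0.222 = 0.065 / 0.222 ≈ 0.2928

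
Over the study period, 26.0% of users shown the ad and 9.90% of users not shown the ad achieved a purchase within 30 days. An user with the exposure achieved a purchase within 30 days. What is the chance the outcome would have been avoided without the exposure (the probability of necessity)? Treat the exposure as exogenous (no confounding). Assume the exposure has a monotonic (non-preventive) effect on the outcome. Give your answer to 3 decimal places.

PN ≈ 0.619

p₁ = 0.26, p₀ = 0.099.
Under exogeneity and monotonicity, PN = (p₁ − p₀) / p₁.
PN = (0.26 − 0.099) / 0.26 = 0.161 / 0.26 ≈ 0.6192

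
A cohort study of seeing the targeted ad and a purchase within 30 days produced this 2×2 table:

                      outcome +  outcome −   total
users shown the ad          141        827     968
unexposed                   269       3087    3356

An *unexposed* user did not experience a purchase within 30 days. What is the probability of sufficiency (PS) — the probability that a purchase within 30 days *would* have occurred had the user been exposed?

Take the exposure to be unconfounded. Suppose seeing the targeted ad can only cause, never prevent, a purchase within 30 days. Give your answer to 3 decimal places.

PS ≈ 0.071

p₁ = P(outcome | exposed) = 141/968 = 0.14566
p₀ = P(outcome | unexposed) = 269/3356 = 0.080155
Under exogeneity and monotonicity, PS = (p₁ − p₀) / (1 − p₀).
PS = (0.14566 − 0.080155) / (1 − 0.080155) = 0.065506 / 0.91985 ≈ 0.0712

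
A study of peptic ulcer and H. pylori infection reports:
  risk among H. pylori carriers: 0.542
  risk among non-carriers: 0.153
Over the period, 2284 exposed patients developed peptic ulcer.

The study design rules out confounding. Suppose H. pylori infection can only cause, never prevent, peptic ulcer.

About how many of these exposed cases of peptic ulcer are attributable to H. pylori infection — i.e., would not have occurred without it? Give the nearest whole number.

Let p₁ = 0.542, p₀ = 0.153.
PN = (p₁ − p₀)/p₁ = (0.542 − 0.153) / 0.542 ≈ 0.71771.
Attributable cases ≈ PN × (exposed cases) = 0.71771 × 2284 ≈ 1639.25.

about 1639 cases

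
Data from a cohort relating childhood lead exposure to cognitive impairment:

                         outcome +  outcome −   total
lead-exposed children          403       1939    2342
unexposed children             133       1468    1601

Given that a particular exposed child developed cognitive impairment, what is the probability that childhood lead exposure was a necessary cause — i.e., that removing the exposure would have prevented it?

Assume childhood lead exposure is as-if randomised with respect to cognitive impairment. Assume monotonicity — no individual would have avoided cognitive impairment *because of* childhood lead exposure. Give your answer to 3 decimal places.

PN ≈ 0.517

p₁ = P(outcome | exposed) = 403/2342 = 0.17208
p₀ = P(outcome | unexposed) = 133/1601 = 0.083073
Under exogeneity and monotonicity, PN = (p₁ − p₀)/p₁.
PN = (0.17208 − 0.083073) / 0.17208 ≈ 0.5172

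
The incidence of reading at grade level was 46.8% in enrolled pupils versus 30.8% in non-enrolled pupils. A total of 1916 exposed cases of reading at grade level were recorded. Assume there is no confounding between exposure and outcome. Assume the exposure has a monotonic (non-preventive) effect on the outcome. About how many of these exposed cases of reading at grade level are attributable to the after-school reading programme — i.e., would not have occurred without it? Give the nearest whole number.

about 655 cases

p₁ = 0.468, p₀ = 0.308.
PN = (p₁ − p₀)/p₁ = (0.468 − 0.308) / 0.468 ≈ 0.34188.
Attributable cases ≈ PN × (exposed cases) = 0.34188 × 1916 ≈ 655.04.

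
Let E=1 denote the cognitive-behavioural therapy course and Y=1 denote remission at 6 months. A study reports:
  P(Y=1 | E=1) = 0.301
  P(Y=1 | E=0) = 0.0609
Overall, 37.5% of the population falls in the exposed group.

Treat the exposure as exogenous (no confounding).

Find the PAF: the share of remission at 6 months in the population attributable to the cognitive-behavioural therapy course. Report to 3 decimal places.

Let p₁ = 0.301, p₀ = 0.0609.
Overall risk P(Y=1) = π·p₁ + (1−π)·p₀ = 0.375×0.301 + 0.625×0.0609 = 0.15094.
Under exogeneity, PAF = [P(Y=1) − p₀] / P(Y=1).
PAF = (0.15094 − 0.0609) / 0.15094 ≈ 0.5965

PAF ≈ 0.597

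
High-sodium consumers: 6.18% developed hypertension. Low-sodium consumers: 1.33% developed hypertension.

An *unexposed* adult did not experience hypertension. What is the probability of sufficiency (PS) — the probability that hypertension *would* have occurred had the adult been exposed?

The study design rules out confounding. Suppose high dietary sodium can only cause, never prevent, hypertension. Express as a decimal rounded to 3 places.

PS ≈ 0.049

p₁ = 0.0618, p₀ = 0.0133.
Under exogeneity and monotonicity, PS = (p₁ − p₀) / (1 − p₀).
PS = (0.0618 − 0.0133) / (1 − 0.0133) = 0.0485 / 0.9867 ≈ 0.0492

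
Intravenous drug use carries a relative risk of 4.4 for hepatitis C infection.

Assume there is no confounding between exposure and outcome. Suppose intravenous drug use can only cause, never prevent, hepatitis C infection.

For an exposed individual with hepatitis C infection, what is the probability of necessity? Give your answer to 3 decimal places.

PN ≈ 0.773

Under exogeneity and monotonicity, PN = (RR − 1) / RR = 1 − 1/RR.
PN = (4.4 − 1) / 4.4 = 3.4 / 4.4 ≈ 0.7727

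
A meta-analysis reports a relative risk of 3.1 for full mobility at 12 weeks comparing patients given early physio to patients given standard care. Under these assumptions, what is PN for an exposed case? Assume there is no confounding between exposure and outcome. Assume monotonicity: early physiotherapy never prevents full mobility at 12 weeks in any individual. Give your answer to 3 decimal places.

Under exogeneity and monotonicity, PN = (RR − 1) / RR = 1 − 1/RR.
PN = (3.1 − 1) / 3.1 = 2.1 / 3.1 ≈ 0.6774

PN ≈ 0.677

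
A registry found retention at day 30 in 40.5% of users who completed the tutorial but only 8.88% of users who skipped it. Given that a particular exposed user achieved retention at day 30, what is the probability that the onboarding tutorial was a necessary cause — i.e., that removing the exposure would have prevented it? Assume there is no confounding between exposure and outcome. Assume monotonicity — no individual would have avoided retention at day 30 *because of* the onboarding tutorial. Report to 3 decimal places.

PN ≈ 0.781

p₁ = 0.405, p₀ = 0.0888.
Under exogeneity and monotonicity, PN = (p₁ − p₀) / p₁.
PN = (0.405 − 0.0888) / 0.405 = 0.3162 / 0.405 ≈ 0.7807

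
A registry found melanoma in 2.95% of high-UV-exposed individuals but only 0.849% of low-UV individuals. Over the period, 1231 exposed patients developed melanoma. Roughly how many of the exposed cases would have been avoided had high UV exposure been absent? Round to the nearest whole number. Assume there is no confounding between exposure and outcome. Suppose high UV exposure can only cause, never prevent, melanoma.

p₁ = 0.0295, p₀ = 0.00849.
PN = (p₁ − p₀)/p₁ = (0.0295 − 0.00849) / 0.0295 ≈ 0.71220.
Attributable cases ≈ PN × (exposed cases) = 0.71220 × 1231 ≈ 876.72.

about 877 cases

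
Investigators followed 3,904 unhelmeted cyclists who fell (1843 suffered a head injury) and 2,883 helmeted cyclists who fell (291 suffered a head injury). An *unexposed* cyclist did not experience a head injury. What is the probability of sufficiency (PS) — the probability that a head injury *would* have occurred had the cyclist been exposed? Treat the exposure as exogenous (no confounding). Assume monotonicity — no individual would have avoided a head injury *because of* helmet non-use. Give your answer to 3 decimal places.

PS ≈ 0.413

p₁ = P(outcome | exposed) = 1843/3904 = 0.47208
p₀ = P(outcome | unexposed) = 291/2883 = 0.10094
Under exogeneity and monotonicity, PS = (p₁ − p₀) / (1 − p₀).
PS = (0.47208 − 0.10094) / (1 − 0.10094) = 0.37114 / 0.89906 ≈ 0.4128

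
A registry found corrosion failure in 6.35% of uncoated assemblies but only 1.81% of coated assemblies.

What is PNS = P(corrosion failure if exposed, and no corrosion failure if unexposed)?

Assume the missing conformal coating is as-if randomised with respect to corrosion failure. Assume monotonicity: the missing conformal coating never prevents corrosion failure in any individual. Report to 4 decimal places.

PNS ≈ 0.0454

p₁ = 0.0635, p₀ = 0.0181.
Under exogeneity and monotonicity, PNS = p₁ − p₀.
PNS = 0.0635 − 0.0181 = 0.0454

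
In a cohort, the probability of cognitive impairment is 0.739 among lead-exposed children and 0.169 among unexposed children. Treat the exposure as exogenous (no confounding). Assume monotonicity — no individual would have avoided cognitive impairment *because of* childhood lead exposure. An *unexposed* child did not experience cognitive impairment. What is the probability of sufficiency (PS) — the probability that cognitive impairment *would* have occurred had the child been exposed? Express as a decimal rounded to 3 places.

PS ≈ 0.686

Let p₁ = 0.739, p₀ = 0.169.
Under exogeneity and monotonicity, PS = (p₁ − p₀) / (1 − p₀).
PS = (0.739 − 0.169) / (1 − 0.169) = 0.57 / 0.831 ≈ 0.6859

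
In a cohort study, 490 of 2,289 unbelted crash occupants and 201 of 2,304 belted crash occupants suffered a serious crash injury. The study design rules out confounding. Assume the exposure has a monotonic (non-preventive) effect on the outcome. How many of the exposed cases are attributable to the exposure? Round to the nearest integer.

about 290 cases

p₁ = P(outcome | exposed) = 490/2289 = 0.21407
p₀ = P(outcome | unexposed) = 201/2304 = 0.08724
PN = (p₁ − p₀)/p₁ = (0.21407 − 0.08724) / 0.21407 ≈ 0.59247.
Attributable cases ≈ PN × (exposed cases) = 0.59247 × 490 ≈ 290.31.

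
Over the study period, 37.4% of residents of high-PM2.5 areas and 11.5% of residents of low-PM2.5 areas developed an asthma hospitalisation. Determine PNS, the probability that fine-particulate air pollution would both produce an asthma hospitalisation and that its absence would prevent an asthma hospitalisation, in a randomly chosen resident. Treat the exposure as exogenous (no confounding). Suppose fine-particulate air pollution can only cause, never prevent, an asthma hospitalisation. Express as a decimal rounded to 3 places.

p₁ = 0.374, p₀ = 0.115.
Under exogeneity and monotonicity, PNS = p₁ − p₀.
PNS = 0.374 − 0.115 = 0.259

PNS ≈ 0.259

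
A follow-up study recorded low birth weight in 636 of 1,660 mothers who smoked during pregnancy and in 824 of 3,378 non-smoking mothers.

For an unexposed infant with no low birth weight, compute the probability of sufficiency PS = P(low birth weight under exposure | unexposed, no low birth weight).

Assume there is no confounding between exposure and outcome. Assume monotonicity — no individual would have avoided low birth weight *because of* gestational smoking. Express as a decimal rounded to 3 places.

PS ≈ 0.184

p₁ = P(outcome | exposed) = 636/1660 = 0.38313
p₀ = P(outcome | unexposed) = 824/3378 = 0.24393
Under exogeneity and monotonicity, PS = (p₁ − p₀) / (1 − p₀).
PS = (0.38313 − 0.24393) / (1 − 0.24393) = 0.1392 / 0.75607 ≈ 0.1841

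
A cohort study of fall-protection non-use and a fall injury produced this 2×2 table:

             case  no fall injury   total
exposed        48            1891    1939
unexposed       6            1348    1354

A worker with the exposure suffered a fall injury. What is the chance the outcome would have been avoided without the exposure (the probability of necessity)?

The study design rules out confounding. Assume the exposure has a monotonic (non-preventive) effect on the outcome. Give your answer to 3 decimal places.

PN ≈ 0.821

p₁ = P(outcome | exposed) = 48/1939 = 0.024755
p₀ = P(outcome | unexposed) = 6/1354 = 0.0044313
Under exogeneity and monotonicity, PN = (p₁ − p₀)/p₁.
PN = (0.024755 − 0.0044313) / 0.024755 ≈ 0.8210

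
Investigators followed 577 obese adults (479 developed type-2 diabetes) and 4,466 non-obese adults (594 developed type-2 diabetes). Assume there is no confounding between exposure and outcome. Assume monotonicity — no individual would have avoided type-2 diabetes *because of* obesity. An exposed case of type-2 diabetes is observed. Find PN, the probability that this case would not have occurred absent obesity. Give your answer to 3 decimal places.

PN ≈ 0.840

p₁ = P(outcome | exposed) = 479/577 = 0.83016
p₀ = P(outcome | unexposed) = 594/4466 = 0.133
Under exogeneity and monotonicity, PN = (p₁ − p₀) / p₁.
PN = (0.83016 − 0.133) / 0.83016 = 0.69715 / 0.83016 ≈ 0.8398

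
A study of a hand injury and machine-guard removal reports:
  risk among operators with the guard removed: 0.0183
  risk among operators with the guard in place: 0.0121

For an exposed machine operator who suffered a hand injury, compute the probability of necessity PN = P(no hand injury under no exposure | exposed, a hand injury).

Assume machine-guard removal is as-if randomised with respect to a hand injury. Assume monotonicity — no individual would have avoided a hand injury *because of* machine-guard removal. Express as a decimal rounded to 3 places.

PN ≈ 0.339

Let p₁ = 0.0183, p₀ = 0.0121.
Under exogeneity and monotonicity, PN = (p₁ − p₀) / p₁.
PN = (0.0183 − 0.0121) / 0.0183 = 0.0062 / 0.0183 ≈ 0.3388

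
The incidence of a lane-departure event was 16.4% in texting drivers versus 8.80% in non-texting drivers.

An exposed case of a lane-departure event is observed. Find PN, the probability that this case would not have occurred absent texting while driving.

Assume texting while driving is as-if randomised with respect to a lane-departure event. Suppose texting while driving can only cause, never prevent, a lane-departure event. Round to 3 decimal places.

PN ≈ 0.463

p₁ = 0.164, p₀ = 0.088.
Under exogeneity and monotonicity, PN = (p₁ − p₀) / p₁.
PN = (0.164 − 0.088) / 0.164 = 0.076 / 0.164 ≈ 0.4634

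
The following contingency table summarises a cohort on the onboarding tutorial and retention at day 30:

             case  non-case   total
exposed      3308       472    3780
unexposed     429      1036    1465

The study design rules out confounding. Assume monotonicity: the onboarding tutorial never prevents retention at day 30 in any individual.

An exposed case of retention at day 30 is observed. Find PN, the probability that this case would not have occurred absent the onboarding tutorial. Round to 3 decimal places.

PN ≈ 0.665

p₁ = P(outcome | exposed) = 3308/3780 = 0.87513
p₀ = P(outcome | unexposed) = 429/1465 = 0.29283
Under exogeneity and monotonicity, PN = (p₁ − p₀) / p₁.
PN = (0.87513 − 0.29283) / 0.87513 = 0.5823 / 0.87513 ≈ 0.6654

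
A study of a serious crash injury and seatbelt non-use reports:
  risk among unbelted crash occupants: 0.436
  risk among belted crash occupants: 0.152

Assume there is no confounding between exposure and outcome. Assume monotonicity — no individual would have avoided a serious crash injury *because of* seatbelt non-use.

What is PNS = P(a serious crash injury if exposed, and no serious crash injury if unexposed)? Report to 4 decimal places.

Let p₁ = 0.436, p₀ = 0.152.
Under exogeneity and monotonicity, PNS = p₁ − p₀.
PNS = 0.436 − 0.152 = 0.284

PNS ≈ 0.2840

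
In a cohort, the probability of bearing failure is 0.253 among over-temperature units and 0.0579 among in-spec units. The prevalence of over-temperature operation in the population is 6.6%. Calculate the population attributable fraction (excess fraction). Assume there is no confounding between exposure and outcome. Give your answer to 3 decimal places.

PAF ≈ 0.182

Let p₁ = 0.253, p₀ = 0.0579.
Overall risk P(Y=1) = π·p₁ + (1−π)·p₀ = 0.066×0.253 + 0.934×0.0579 = 0.070777.
Under exogeneity, PAF = [P(Y=1) − p₀] / P(Y=1).
PAF = (0.070777 − 0.0579) / 0.070777 ≈ 0.1819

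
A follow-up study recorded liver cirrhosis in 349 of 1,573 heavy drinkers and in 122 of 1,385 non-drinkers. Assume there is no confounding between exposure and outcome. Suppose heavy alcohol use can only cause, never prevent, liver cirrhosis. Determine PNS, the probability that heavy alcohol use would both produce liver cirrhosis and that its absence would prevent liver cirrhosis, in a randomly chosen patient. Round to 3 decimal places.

p₁ = P(outcome | exposed) = 349/1573 = 0.22187
p₀ = P(outcome | unexposed) = 122/1385 = 0.088087
Under exogeneity and monotonicity, PNS = p₁ − p₀.
PNS = 0.22187 − 0.088087 = 0.13378

PNS ≈ 0.134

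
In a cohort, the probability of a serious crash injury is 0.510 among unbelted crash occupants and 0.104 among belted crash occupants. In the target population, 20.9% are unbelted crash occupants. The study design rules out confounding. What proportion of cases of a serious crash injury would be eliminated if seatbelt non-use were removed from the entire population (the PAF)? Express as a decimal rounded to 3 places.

Let p₁ = 0.51, p₀ = 0.104.
Overall risk P(Y=1) = π·p₁ + (1−π)·p₀ = 0.209×0.51 + 0.791×0.104 = 0.18885.
Under exogeneity, PAF = [P(Y=1) − p₀] / P(Y=1).
PAF = (0.18885 − 0.104) / 0.18885 ≈ 0.4493

PAF ≈ 0.449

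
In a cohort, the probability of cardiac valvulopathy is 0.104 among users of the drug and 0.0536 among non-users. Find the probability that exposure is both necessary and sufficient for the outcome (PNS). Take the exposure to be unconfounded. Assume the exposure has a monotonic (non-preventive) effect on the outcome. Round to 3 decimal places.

PNS ≈ 0.050

Let p₁ = 0.104, p₀ = 0.0536.
Under exogeneity and monotonicity, PNS = p₁ − p₀.
PNS = 0.104 − 0.0536 = 0.0504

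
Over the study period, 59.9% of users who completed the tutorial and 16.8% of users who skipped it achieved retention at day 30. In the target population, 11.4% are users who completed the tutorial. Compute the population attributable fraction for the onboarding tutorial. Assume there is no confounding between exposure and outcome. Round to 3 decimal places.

PAF ≈ 0.226

p₁ = 0.599, p₀ = 0.168.
Overall risk P(Y=1) = π·p₁ + (1−π)·p₀ = 0.114×0.599 + 0.886×0.168 = 0.21713.
Under exogeneity, PAF = [P(Y=1) − p₀] / P(Y=1).
PAF = (0.21713 − 0.168) / 0.21713 ≈ 0.2263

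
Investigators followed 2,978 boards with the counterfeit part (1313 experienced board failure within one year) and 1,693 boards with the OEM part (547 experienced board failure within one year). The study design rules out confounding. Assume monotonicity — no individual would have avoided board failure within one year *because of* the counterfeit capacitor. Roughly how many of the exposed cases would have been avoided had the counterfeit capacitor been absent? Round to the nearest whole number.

p₁ = P(outcome | exposed) = 1313/2978 = 0.4409
p₀ = P(outcome | unexposed) = 547/1693 = 0.3231
PN = (p₁ − p₀)/p₁ = (0.4409 − 0.3231) / 0.4409 ≈ 0.26719.
Attributable cases ≈ PN × (exposed cases) = 0.26719 × 1313 ≈ 350.82.

about 351 cases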